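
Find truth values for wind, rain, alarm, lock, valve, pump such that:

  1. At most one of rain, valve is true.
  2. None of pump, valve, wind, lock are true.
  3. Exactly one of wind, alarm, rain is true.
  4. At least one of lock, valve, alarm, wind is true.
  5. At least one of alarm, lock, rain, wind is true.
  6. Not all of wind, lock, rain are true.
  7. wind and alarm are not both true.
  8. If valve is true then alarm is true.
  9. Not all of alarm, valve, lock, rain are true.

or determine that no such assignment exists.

wind = False; rain = False; alarm = True; lock = False; valve = False; pump = False

  (1) {rain, valve}: 0 true — at most one ✓
  (2) {pump, valve, wind, lock}: 0 true — none ✓
  (3) {wind, alarm, rain}: 1 true — exactly one ✓
  (4) {lock, valve, alarm, wind}: 1 true — at least one ✓
  (5) {alarm, lock, rain, wind}: 1 true — at least one ✓
  (6) {wind, lock, rain}: 0/3 true — not all ✓
  (7) wind=F, alarm=T — not both ✓
  (8) valve=F ⇒ alarm: vacuous ✓
  (9) {alarm, valve, lock, rain}: 1/4 true — not all ✓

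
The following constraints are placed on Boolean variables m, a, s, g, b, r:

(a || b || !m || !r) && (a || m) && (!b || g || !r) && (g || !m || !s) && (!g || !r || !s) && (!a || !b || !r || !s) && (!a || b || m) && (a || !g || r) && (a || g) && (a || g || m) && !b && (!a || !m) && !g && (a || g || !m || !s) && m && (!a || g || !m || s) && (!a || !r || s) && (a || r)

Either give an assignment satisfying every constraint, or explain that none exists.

Case m = True:
  (!b) forces b = False.
  (!a || !m) forces a = False.
  (a || b || !m || !r) forces r = False.
  Clause (a || r) is falsified — contradiction.
Case m = False:
  Clause (m) is falsified — contradiction.
Both cases fail, so the formula is unsatisfiable.

No satisfying assignment exists.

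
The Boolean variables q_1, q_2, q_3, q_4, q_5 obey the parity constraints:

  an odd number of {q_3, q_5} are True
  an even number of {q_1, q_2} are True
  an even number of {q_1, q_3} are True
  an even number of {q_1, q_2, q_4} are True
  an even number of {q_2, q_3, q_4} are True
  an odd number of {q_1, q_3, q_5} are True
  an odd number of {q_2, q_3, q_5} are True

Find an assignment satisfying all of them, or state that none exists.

q_1: False; q_2: False; q_3: False; q_4: False; q_5: True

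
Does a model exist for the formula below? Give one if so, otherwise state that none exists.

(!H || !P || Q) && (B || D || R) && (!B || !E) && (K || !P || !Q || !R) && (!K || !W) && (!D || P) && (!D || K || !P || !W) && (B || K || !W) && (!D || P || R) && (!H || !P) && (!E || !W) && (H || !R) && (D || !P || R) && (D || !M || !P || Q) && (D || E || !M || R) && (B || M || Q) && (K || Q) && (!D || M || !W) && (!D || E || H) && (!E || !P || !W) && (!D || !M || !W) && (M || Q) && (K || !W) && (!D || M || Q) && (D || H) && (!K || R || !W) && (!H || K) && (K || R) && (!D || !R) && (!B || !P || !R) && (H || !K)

P: False; K: True; B: True; E: False; D: False; H: True; W: False; Q: True; R: False; M: False

Set P = False.
  then (!D || P) forces D = False.
  then (D || H) forces H = True.
  then (!H || K) forces K = True.
  then (!K || !W) forces W = False.
Set B = True.
  then (!B || !E) forces E = False.
Set Q = True.
Set R = False.
  then (D || E || !M || R) forces M = False.
All clauses satisfied.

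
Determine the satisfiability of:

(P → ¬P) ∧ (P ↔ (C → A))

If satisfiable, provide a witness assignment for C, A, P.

C = True, A = False, P = False

  P → ¬P = True
    ¬P = True
  P ↔ (C → A) = True
    C → A = False
Both conjuncts True, so the formula holds.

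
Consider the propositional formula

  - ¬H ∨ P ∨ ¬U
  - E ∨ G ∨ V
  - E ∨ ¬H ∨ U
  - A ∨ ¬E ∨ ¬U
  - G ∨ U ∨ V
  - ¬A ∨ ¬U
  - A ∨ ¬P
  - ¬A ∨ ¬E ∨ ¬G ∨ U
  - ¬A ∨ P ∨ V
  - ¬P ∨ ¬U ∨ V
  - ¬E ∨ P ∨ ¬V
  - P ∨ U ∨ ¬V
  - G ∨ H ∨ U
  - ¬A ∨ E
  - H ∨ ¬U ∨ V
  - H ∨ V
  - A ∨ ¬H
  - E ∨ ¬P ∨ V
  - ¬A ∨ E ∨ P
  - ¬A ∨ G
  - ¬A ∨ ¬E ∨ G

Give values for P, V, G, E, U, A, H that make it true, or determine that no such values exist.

P: False, V: True, G: False, E: False, U: True, A: False, H: False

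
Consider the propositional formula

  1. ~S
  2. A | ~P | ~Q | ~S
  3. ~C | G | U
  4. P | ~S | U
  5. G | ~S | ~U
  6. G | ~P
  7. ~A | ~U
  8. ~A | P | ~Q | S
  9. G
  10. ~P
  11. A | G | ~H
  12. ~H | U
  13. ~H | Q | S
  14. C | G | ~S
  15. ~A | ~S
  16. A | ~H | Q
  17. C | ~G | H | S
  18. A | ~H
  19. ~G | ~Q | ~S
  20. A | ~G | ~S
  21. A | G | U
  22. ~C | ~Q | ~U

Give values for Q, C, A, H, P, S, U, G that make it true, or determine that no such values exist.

Q = False, C = True, A = False, H = False, P = False, S = False, U = False, G = True

Unit clause (~S) forces S = False.
Unit clause (G) forces G = True.
Unit clause (~P) forces P = False.
Set Q = False.
  then (~H | Q | S) forces H = False.
  then (C | ~G | H | S) forces C = True.
Set A = False.
Set U = False.
All clauses satisfied.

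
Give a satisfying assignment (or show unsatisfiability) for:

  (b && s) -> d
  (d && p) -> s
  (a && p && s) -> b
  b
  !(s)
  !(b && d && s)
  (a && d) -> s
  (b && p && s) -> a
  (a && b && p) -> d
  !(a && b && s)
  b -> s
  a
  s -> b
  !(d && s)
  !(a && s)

Case b = True:
  (!b || s) forces s = True.
  Clause (!s) is falsified — contradiction.
Case b = False:
  Clause (b) is falsified — contradiction.
Both cases fail, so the formula is unsatisfiable.

The formula is unsatisfiable.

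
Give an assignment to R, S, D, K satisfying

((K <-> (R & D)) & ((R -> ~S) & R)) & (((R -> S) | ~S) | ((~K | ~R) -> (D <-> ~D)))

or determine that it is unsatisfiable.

R: True; S: False; D: True; K: True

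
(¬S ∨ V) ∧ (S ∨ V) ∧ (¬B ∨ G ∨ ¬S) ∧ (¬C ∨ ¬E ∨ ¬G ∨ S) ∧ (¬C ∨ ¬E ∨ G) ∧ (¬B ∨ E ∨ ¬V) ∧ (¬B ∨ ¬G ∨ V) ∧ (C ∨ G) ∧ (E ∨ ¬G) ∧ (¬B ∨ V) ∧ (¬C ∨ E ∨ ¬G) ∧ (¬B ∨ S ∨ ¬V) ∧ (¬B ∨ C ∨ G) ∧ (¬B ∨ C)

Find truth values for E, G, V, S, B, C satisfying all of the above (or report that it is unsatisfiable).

Set E = False.
  then (E ∨ ¬G) forces G = False.
  then (C ∨ G) forces C = True.
Try V = False:
  (¬S ∨ V) forces S = False.
  clause (S ∨ V) is falsified — backtrack.
So V = True.
  then (¬B ∨ E ∨ ¬V) forces B = False.
Set S = False.
All clauses satisfied.

E = False, G = False, V = True, S = False, B = False, C = True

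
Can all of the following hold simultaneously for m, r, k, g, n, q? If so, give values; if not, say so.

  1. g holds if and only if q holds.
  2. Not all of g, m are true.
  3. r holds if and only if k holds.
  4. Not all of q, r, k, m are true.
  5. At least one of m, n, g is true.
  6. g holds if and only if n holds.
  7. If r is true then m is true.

m = True, r = True, k = True, g = False, n = False, q = False

  (1) g=F, q=F — same ✓
  (2) {g, m}: 1/2 true — not all ✓
  (3) r=T, k=T — same ✓
  (4) {q, r, k, m}: 3/4 true — not all ✓
  (5) {m, n, g}: 1 true — at least one ✓
  (6) g=F, n=F — same ✓
  (7) r=T ⇒ m: T ✓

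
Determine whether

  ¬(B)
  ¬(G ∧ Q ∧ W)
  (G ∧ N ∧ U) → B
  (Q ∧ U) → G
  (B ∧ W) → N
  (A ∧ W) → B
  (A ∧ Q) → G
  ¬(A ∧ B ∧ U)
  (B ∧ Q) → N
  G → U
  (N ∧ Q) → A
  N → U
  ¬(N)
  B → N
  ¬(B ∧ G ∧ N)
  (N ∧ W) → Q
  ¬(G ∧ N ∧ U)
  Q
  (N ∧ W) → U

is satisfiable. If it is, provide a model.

Unit clause (¬B) forces B = False.
Unit clause (Q) forces Q = True.
Unit clause (¬N) forces N = False.
Set U = True.
  then (G ∨ ¬Q ∨ ¬U) forces G = True.
  then (¬G ∨ ¬Q ∨ ¬W) forces W = False.
Set A = True.
All clauses satisfied.

U=T; W=F; Q=T; B=F; G=T; A=T; N=F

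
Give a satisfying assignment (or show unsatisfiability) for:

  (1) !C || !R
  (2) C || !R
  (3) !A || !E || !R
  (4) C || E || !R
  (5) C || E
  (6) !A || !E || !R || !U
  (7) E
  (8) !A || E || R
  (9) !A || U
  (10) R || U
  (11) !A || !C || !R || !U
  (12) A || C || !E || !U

Unit clause (E) forces E = True.
Set C = True.
  then (!C || !R) forces R = False.
  then (R || U) forces U = True.
Set A = False.
All clauses satisfied.

C = True, A = False, U = True, R = False, E = True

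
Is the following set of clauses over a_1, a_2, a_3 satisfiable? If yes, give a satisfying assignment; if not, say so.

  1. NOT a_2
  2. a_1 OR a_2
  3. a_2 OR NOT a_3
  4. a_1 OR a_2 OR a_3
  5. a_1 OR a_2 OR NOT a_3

Unit clause (NOT a_2) forces a_2 = False.
In (a_1 OR a_2) only a_1 is left, so a_1 = True.
In (a_2 OR NOT a_3) only NOT a_3 is left, so a_3 = False.
Check each clause:
  (NOT a_2): NOT a_2 holds.
  (a_1 OR a_2): a_1 holds.
  (a_2 OR NOT a_3): NOT a_3 holds.
  (a_1 OR a_2 OR a_3): a_1 holds.
  (a_1 OR a_2 OR NOT a_3): a_1 holds.
All clauses satisfied.

a_1: True, a_2: False, a_3: False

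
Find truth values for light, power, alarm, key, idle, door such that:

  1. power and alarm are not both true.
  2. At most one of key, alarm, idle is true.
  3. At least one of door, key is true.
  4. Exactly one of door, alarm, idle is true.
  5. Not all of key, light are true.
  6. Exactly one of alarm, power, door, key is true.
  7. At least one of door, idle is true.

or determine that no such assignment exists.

light = False, power = False, alarm = False, key = False, idle = False, door = True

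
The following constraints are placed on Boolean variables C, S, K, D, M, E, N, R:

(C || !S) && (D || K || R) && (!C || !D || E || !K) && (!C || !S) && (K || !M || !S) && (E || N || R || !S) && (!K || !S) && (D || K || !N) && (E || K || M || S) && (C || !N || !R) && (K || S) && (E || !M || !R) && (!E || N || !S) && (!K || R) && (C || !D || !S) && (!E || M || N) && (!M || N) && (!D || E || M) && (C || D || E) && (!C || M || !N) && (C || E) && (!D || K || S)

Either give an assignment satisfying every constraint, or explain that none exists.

Set C = True.
  then (!C || !S) forces S = False.
  then (K || S) forces K = True.
  then (!K || R) forces R = True.
Set D = True.
  then (!C || !D || E || !K) forces E = True.
Try M = False:
  (!E || M || N) forces N = True.
  clause (!C || M || !N) is falsified — backtrack.
So M = True.
  then (!M || N) forces N = True.
All clauses satisfied.

C=T; S=F; K=T; D=T; M=T; E=T; N=T; R=T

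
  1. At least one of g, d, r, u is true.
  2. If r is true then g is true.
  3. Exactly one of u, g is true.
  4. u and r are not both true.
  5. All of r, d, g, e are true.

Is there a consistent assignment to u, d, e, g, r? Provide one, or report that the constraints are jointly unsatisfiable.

u=F; d=T; e=T; g=T; r=T

  (1) {g, d, r, u}: 3 true — at least one ✓
  (2) r=T ⇒ g: T ✓
  (3) {u, g}: 1 true — exactly one ✓
  (4) u=F, r=T — not both ✓
  (5) {r, d, g, e}: all 4 true ✓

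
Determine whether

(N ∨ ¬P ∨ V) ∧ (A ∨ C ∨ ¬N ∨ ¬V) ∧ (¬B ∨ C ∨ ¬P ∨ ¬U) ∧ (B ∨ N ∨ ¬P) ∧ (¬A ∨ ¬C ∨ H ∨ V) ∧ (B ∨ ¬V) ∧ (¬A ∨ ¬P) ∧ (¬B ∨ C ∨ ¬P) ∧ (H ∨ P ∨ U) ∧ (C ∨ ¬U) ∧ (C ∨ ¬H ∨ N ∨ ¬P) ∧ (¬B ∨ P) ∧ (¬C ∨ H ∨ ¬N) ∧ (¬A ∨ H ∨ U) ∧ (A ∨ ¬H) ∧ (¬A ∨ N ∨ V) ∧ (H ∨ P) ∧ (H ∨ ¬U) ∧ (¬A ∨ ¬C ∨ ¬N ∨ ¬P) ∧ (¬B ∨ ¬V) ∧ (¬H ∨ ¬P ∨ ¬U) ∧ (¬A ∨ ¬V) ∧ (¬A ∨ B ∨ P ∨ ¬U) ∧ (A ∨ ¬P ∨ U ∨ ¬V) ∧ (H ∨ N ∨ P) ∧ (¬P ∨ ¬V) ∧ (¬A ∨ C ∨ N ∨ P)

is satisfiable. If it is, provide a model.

C = True, V = False, N = True, H = True, P = False, A = True, U = False, B = False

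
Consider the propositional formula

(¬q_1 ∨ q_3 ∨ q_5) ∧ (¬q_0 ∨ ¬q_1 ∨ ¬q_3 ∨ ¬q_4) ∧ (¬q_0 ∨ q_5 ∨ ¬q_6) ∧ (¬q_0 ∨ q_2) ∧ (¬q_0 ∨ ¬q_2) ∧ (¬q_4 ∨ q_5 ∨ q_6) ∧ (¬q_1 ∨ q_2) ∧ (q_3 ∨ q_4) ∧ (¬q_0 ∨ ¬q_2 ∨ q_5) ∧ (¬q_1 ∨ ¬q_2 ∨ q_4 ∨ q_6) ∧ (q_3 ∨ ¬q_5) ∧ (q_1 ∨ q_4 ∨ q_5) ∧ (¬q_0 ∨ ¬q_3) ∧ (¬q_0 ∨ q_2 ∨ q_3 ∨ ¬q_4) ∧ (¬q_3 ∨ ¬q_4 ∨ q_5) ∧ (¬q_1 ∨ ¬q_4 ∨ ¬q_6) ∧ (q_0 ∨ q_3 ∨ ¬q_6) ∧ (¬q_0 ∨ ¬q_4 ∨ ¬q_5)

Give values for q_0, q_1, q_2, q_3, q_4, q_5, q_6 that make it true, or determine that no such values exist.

q_0: False; q_1: False; q_2: False; q_3: True; q_4: False; q_5: True; q_6: False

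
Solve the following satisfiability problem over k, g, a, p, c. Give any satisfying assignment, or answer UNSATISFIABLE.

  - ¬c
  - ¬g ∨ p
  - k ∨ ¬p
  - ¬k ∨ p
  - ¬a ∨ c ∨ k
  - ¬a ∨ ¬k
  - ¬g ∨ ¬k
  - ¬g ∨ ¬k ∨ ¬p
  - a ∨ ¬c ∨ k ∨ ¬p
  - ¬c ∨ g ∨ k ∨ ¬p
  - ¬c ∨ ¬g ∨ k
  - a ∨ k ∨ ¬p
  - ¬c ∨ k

k: False, g: False, a: False, p: False, c: False

Unit clause (¬c) forces c = False.
Set k = False.
  then (k ∨ ¬p) forces p = False.
  then (¬a ∨ c ∨ k) forces a = False.
  then (¬g ∨ p) forces g = False.
All clauses satisfied.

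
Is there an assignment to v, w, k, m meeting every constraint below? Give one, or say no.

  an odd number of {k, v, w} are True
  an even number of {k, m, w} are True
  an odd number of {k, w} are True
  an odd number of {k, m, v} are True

v=F, w=T, k=F, m=T

{k, v, w}: 1 true → odd ✓
{k, m, w}: 2 true → even ✓
{k, w}: 1 true → odd ✓
{k, m, v}: 1 true → odd ✓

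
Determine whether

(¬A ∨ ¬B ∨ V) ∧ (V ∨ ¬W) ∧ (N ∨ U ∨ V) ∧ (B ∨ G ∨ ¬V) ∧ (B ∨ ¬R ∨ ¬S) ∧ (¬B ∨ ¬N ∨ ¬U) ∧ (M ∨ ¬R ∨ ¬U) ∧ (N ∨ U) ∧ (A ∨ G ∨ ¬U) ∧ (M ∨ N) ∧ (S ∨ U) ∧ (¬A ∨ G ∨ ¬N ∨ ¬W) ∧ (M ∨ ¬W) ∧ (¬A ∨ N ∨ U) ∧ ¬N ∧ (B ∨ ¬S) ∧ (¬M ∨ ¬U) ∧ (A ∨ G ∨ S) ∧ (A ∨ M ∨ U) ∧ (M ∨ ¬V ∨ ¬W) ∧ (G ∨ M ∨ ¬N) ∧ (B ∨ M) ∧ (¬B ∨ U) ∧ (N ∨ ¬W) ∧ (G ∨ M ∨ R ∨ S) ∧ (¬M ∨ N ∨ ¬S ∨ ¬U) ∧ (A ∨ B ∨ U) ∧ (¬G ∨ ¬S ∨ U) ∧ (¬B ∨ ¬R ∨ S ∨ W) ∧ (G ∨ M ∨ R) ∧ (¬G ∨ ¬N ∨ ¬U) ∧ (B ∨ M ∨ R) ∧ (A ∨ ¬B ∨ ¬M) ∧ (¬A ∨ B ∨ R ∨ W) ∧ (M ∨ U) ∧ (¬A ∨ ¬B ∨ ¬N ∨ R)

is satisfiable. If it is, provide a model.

No satisfying assignment exists.

Case N = True:
  Clause (¬N) is falsified — contradiction.
Case N = False:
  (N ∨ U) forces U = True.
  (M ∨ N) forces M = True.
  Clause (¬M ∨ ¬U) is falsified — contradiction.
Both cases fail, so the formula is unsatisfiable.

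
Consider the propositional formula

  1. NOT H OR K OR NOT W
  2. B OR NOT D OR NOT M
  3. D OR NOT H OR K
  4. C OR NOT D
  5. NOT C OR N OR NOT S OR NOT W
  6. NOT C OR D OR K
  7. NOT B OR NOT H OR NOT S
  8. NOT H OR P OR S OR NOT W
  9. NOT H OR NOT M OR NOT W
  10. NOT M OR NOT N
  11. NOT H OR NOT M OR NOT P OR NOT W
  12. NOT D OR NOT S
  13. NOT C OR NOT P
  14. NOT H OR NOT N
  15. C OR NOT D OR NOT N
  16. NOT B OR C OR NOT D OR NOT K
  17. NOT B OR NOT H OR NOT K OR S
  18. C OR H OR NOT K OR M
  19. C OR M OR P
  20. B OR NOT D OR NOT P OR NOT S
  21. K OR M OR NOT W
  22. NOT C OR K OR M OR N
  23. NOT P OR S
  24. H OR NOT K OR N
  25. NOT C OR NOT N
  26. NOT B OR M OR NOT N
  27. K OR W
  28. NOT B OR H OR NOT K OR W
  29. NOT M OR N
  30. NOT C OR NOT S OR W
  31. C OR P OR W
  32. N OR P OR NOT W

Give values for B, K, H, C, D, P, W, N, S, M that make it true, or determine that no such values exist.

Set B = False.
Set K = True.
Set H = True.
  then (NOT H OR NOT N) forces N = False.
  then (NOT M OR N) forces M = False.
Set C = True.
  then (NOT C OR NOT P) forces P = False.
  then (N OR P OR NOT W) forces W = False.
  then (NOT C OR NOT S OR W) forces S = False.
Set D = True.
All clauses satisfied.

B: False; K: True; H: True; C: True; D: True; P: False; W: False; N: False; S: False; M: False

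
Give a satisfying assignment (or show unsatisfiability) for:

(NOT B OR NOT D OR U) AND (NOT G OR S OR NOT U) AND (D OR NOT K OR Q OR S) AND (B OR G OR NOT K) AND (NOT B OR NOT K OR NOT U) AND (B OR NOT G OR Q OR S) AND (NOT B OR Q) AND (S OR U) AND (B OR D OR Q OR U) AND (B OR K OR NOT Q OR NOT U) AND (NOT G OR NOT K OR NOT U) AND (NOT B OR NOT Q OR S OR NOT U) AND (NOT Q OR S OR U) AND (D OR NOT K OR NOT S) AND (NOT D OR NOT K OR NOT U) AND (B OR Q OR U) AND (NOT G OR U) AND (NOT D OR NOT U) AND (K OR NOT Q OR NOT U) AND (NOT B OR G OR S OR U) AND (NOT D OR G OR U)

Set B = False.
Set S = True.
Set G = True.
  then (NOT G OR U) forces U = True.
  then (NOT D OR NOT U) forces D = False.
  then (NOT G OR NOT K OR NOT U) forces K = False.
  then (K OR NOT Q OR NOT U) forces Q = False.
All clauses satisfied.

B = False, S = True, G = True, K = False, U = True, Q = False, D = False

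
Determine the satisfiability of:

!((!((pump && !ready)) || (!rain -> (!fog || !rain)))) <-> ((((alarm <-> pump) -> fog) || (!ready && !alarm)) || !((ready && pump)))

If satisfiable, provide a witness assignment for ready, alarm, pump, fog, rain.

ready = True; alarm = True; pump = True; fog = False; rain = False

  !((!((pump && !ready)) || (!rain -> (!fog || !rain)))) <-> ((((alarm <-> pump) -> fog) || (!ready && !alarm)) || !((ready && pump))) = True
    !((!((pump && !ready)) || (!rain -> (!fog || !rain)))) = False
      !((pump && !ready)) || (!rain -> (!fog || !rain)) = True
        !((pump && !ready)) = True
          pump && !ready = False
            !ready = False
        !rain -> (!fog || !rain) = True
          !rain = True
          !fog || !rain = True
            !fog = True
            !rain = True
    (((alarm <-> pump) -> fog) || (!ready && !alarm)) || !((ready && pump)) = False
      ((alarm <-> pump) -> fog) || (!ready && !alarm) = False
        (alarm <-> pump) -> fog = False
          alarm <-> pump = True
        !ready && !alarm = False
          !ready = False
          !alarm = False
      !((ready && pump)) = False
        ready && pump = True
The formula evaluates to True.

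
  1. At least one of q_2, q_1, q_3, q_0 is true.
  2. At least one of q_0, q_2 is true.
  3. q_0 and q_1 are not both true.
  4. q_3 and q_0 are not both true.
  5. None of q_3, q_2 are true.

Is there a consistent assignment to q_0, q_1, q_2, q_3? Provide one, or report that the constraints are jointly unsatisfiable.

q_0 = True; q_1 = False; q_2 = False; q_3 = False

  (1) {q_2, q_1, q_3, q_0}: 1 true — at least one ✓
  (2) {q_0, q_2}: 1 true — at least one ✓
  (3) q_0=T, q_1=F — not both ✓
  (4) q_3=F, q_0=T — not both ✓
  (5) {q_3, q_2}: 0 true — none ✓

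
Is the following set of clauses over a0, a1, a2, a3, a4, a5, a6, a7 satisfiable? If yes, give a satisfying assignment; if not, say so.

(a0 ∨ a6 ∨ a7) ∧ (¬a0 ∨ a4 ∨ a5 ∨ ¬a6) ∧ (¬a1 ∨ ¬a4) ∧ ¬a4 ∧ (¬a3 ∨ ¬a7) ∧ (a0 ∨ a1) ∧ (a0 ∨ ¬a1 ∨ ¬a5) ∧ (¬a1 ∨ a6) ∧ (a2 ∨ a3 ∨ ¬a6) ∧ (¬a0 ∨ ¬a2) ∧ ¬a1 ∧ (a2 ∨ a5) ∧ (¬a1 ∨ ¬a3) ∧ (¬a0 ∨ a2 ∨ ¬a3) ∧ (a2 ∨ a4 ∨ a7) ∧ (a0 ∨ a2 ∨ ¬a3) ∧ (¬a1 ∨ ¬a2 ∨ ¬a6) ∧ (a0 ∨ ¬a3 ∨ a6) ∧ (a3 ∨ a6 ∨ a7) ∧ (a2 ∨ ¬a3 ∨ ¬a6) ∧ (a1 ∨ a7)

Unit clause (¬a4) forces a4 = False.
Unit clause (¬a1) forces a1 = False.
In (a1 ∨ a7) only a7 is left, so a7 = True.
In (¬a3 ∨ ¬a7) only ¬a3 is left, so a3 = False.
In (a0 ∨ a1) only a0 is left, so a0 = True.
In (¬a0 ∨ ¬a2) only ¬a2 is left, so a2 = False.
In (a2 ∨ a5) only a5 is left, so a5 = True.
In (a2 ∨ a3 ∨ ¬a6) only ¬a6 is left, so a6 = False.
All clauses satisfied.

a0 = True, a1 = False, a2 = False, a3 = False, a4 = False, a5 = True, a6 = False, a7 = True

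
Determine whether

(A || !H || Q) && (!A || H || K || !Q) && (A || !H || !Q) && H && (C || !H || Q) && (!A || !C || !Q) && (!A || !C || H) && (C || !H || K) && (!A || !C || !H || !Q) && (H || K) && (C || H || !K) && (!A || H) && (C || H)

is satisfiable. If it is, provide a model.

C = False, A = True, H = True, K = True, Q = True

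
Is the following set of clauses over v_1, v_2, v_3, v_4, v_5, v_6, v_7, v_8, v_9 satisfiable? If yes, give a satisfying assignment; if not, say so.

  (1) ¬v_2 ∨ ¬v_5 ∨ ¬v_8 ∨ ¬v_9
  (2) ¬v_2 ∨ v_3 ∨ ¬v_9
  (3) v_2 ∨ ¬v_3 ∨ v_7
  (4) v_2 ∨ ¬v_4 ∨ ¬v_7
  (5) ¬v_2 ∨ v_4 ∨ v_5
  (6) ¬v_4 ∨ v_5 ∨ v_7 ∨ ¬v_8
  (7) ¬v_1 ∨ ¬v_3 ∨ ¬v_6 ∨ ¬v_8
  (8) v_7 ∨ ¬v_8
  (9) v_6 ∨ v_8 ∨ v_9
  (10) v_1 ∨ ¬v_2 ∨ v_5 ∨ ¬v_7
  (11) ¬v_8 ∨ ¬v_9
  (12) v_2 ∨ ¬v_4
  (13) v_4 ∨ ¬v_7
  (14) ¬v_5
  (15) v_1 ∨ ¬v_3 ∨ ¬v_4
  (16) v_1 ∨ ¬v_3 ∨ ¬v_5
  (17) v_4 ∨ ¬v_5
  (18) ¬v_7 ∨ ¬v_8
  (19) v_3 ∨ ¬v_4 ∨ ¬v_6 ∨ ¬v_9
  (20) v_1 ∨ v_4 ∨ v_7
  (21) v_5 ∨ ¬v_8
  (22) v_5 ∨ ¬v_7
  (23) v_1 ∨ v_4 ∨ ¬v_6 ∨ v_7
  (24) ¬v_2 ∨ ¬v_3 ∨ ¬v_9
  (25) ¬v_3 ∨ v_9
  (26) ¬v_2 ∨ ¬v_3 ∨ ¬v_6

Unit clause (¬v_5) forces v_5 = False.
In (v_5 ∨ ¬v_8) only ¬v_8 is left, so v_8 = False.
In (v_5 ∨ ¬v_7) only ¬v_7 is left, so v_7 = False.
Set v_1 = True.
Set v_2 = False.
  then (v_2 ∨ ¬v_3 ∨ v_7) forces v_3 = False.
  then (v_2 ∨ ¬v_4) forces v_4 = False.
Set v_6 = True.
Set v_9 = True.
All clauses satisfied.

v_1 = True; v_2 = False; v_3 = False; v_4 = False; v_5 = False; v_6 = True; v_7 = False; v_8 = False; v_9 = True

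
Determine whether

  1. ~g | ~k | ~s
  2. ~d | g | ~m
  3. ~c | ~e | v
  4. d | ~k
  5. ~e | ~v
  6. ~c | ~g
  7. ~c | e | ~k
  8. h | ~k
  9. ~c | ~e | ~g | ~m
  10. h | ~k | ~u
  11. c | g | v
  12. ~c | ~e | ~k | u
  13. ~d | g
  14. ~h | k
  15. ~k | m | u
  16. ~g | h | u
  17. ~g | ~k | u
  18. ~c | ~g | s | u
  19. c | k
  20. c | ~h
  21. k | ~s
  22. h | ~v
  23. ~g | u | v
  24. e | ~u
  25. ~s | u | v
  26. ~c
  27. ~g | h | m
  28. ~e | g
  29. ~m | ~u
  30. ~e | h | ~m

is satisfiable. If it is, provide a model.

Case c = True:
  Clause (~c) is falsified — contradiction.
Case c = False:
  (c | k) forces k = True.
  (d | ~k) forces d = True.
  (h | ~k) forces h = True.
  Clause (c | ~h) is falsified — contradiction.
Both cases fail, so the formula is unsatisfiable.

Unsatisfiable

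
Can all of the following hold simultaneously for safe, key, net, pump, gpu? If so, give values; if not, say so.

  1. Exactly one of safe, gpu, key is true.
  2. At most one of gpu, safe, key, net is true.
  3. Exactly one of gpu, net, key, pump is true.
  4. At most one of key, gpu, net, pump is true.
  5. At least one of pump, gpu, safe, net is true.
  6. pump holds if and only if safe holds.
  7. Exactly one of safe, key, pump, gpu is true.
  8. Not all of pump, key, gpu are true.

safe = False, key = False, net = False, pump = False, gpu = True

  (1) {safe, gpu, key}: 1 true — exactly one ✓
  (2) {gpu, safe, key, net}: 1 true — at most one ✓
  (3) {gpu, net, key, pump}: 1 true — exactly one ✓
  (4) {key, gpu, net, pump}: 1 true — at most one ✓
  (5) {pump, gpu, safe, net}: 1 true — at least one ✓
  (6) pump=F, safe=F — same ✓
  (7) {safe, key, pump, gpu}: 1 true — exactly one ✓
  (8) {pump, key, gpu}: 1/3 true — not all ✓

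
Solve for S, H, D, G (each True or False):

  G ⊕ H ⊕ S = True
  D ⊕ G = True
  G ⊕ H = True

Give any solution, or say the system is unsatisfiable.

S = False; H = True; D = True; G = False

G ⊕ H ⊕ S = F ⊕ T ⊕ F = True ✓
D ⊕ G = T ⊕ F = True ✓
G ⊕ H = F ⊕ T = True ✓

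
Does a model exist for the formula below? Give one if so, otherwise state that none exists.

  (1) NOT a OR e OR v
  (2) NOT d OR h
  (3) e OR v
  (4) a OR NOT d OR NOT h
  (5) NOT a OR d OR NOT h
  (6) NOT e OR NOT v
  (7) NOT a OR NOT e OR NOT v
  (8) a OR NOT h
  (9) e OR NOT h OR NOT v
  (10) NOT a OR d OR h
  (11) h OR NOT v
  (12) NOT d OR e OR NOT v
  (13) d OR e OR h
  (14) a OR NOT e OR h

d = True; e = True; a = True; v = False; h = True

Set d = True.
  then (NOT d OR h) forces h = True.
  then (a OR NOT d OR NOT h) forces a = True.
Try e = False:
  (NOT a OR e OR v) forces v = True.
  clause (e OR NOT h OR NOT v) is falsified — backtrack.
So e = True.
  then (NOT e OR NOT v) forces v = False.
All clauses satisfied.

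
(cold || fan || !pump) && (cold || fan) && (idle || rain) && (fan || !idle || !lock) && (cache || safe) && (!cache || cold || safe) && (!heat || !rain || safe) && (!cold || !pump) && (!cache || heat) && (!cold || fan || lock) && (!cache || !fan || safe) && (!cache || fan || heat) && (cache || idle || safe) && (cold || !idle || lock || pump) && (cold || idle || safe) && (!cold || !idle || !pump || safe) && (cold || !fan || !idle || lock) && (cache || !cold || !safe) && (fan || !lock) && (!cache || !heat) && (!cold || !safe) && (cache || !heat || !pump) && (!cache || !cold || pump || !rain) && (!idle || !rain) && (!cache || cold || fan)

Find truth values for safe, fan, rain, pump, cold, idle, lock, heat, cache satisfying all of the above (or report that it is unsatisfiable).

safe = True, fan = True, rain = False, pump = False, cold = False, idle = True, lock = True, heat = True, cache = False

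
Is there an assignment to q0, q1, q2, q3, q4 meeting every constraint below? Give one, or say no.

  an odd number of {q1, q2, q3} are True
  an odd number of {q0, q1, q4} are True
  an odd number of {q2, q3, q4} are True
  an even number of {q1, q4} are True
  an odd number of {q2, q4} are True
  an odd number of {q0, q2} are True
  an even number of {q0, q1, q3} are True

q0: True, q1: True, q2: False, q3: False, q4: True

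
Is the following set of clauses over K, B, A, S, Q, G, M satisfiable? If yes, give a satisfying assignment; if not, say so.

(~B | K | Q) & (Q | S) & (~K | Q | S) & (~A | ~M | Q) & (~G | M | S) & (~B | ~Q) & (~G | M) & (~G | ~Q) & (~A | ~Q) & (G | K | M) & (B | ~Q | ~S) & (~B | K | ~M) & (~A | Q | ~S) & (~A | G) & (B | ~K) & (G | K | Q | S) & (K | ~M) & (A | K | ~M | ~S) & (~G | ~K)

K = True, B = True, A = False, S = True, Q = False, G = False, M = False

Set K = True.
  then (B | ~K) forces B = True.
  then (~G | ~K) forces G = False.
  then (~B | ~Q) forces Q = False.
  then (~A | G) forces A = False.
  then (Q | S) forces S = True.
Set M = False.
All clauses satisfied.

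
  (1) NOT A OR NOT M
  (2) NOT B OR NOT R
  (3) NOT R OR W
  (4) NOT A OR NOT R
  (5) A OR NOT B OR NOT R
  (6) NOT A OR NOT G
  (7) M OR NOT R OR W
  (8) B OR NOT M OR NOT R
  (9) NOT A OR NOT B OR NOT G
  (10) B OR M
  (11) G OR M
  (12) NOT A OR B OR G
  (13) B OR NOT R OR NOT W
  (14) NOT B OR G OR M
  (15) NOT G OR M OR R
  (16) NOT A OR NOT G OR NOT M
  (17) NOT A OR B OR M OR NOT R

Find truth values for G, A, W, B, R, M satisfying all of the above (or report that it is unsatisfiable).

G: False, A: False, W: False, B: False, R: False, M: True

Set G = False.
  then (G OR M) forces M = True.
  then (NOT A OR NOT M) forces A = False.
Set W = False.
  then (NOT R OR W) forces R = False.
Set B = False.
All clauses satisfied.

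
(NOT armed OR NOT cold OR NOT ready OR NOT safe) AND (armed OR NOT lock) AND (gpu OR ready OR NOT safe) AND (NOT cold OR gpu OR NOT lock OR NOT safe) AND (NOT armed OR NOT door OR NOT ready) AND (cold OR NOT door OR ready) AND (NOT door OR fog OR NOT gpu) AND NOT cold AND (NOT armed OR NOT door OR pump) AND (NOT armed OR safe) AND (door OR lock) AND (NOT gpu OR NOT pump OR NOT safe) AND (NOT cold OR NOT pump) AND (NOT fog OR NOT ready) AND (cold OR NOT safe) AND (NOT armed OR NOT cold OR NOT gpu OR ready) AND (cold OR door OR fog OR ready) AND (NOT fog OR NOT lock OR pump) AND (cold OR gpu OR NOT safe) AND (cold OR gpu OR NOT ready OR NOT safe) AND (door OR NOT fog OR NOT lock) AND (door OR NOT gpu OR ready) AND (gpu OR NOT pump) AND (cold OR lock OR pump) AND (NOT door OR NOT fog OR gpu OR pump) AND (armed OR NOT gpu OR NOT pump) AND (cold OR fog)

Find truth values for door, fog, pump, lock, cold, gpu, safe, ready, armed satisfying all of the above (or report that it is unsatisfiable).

Unsatisfiable — no assignment works.

Case fog = True:
  (NOT cold) forces cold = False.
  (NOT fog OR NOT ready) forces ready = False.
  (cold OR NOT door OR ready) forces door = False.
  (door OR lock) forces lock = True.
  Clause (door OR NOT fog OR NOT lock) is falsified — contradiction.
Case fog = False:
  (NOT cold) forces cold = False.
  Clause (cold OR fog) is falsified — contradiction.
Both cases fail, so the formula is unsatisfiable.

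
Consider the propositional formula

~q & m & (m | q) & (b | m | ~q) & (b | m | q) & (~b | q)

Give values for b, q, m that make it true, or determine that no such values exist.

b: False, q: False, m: True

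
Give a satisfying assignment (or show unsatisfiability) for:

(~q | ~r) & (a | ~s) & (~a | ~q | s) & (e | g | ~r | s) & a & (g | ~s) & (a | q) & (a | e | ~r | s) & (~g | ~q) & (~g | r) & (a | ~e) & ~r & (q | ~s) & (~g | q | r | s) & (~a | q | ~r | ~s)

s: False, a: True, r: False, q: False, e: True, g: False

Unit clause (a) forces a = True.
Unit clause (~r) forces r = False.
In (~g | r) only ~g is left, so g = False.
In (g | ~s) only ~s is left, so s = False.
In (~a | ~q | s) only ~q is left, so q = False.
Set e = True.
All clauses satisfied.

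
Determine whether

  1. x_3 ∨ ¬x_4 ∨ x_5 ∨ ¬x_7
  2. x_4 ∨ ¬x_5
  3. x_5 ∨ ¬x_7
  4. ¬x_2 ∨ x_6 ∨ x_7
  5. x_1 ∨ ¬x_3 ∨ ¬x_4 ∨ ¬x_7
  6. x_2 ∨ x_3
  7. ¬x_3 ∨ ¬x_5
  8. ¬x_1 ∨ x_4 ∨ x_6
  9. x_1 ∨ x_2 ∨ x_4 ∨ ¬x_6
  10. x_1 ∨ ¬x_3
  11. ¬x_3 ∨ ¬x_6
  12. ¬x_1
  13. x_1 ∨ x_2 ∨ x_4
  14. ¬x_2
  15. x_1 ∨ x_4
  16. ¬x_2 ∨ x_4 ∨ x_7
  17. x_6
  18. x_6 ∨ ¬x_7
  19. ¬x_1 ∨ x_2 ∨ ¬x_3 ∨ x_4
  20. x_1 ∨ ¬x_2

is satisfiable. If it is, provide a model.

The formula is unsatisfiable.

Case x_1 = True:
  Clause (¬x_1) is falsified — contradiction.
Case x_1 = False:
  (x_1 ∨ ¬x_3) forces x_3 = False.
  (x_2 ∨ x_3) forces x_2 = True.
  Clause (¬x_2) is falsified — contradiction.
Both cases fail, so the formula is unsatisfiable.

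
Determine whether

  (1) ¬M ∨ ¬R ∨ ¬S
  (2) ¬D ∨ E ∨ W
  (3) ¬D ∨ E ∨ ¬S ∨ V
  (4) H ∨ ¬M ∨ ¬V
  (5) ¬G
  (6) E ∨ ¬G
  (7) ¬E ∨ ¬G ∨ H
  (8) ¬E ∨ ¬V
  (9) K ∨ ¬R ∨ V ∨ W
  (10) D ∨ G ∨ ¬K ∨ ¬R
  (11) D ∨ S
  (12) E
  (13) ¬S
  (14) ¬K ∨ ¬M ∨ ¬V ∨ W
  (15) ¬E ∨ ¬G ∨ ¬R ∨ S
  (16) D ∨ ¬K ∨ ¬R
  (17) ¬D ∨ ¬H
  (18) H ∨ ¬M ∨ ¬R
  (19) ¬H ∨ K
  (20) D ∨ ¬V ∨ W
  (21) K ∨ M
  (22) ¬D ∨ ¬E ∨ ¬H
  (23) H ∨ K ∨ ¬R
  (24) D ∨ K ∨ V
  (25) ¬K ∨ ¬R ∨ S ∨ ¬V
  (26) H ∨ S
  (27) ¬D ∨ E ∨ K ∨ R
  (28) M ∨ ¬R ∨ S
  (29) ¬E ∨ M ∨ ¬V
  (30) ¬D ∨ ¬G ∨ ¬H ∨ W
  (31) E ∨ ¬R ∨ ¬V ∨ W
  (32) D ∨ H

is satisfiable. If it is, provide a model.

Case G = True:
  Clause (¬G) is falsified — contradiction.
Case G = False:
  (E) forces E = True.
  (¬E ∨ ¬V) forces V = False.
  (¬S) forces S = False.
  (D ∨ S) forces D = True.
  (¬D ∨ ¬H) forces H = False.
  Clause (H ∨ S) is falsified — contradiction.
Both cases fail, so the formula is unsatisfiable.

The formula is unsatisfiable.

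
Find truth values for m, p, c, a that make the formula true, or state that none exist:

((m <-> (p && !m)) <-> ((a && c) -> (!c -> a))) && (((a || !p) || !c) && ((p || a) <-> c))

m=F; p=F; c=F; a=F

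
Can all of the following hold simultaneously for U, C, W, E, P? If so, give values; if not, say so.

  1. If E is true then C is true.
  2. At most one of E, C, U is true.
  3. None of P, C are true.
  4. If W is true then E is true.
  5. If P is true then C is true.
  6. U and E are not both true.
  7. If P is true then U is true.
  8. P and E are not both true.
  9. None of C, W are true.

U: False; C: False; W: False; E: False; P: False

  (1) E=F ⇒ C: vacuous ✓
  (2) {E, C, U}: 0 true — at most one ✓
  (3) {P, C}: 0 true — none ✓
  (4) W=F ⇒ E: vacuous ✓
  (5) P=F ⇒ C: vacuous ✓
  (6) U=F, E=F — not both ✓
  (7) P=F ⇒ U: vacuous ✓
  (8) P=F, E=F — not both ✓
  (9) {C, W}: 0 true — none ✓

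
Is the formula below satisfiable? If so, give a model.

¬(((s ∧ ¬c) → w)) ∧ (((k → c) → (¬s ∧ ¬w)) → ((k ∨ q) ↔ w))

k = False, s = True, q = False, w = False, c = False

  ¬(((s ∧ ¬c) → w)) = True
    (s ∧ ¬c) → w = False
      s ∧ ¬c = True
        ¬c = True
  ((k → c) → (¬s ∧ ¬w)) → ((k ∨ q) ↔ w) = True
    (k → c) → (¬s ∧ ¬w) = False
      k → c = True
      ¬s ∧ ¬w = False
        ¬s = False
        ¬w = True
    (k ∨ q) ↔ w = True
      k ∨ q = False
Both conjuncts True, so the formula holds.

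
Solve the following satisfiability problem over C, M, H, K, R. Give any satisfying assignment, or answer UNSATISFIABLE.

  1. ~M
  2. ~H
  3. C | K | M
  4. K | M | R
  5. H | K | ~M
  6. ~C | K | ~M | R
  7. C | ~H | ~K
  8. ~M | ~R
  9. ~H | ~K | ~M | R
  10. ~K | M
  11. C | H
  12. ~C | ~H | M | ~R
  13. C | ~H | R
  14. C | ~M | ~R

C=T, M=F, H=F, K=F, R=T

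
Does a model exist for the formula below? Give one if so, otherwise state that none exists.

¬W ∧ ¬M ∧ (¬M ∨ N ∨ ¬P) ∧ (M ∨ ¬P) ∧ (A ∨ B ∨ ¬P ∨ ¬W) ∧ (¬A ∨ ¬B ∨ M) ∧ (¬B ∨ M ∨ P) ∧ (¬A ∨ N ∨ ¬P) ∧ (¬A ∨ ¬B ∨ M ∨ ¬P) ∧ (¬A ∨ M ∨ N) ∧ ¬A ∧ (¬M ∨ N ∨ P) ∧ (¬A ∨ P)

N=T, B=F, W=F, P=F, A=F, M=F

Unit clause (¬W) forces W = False.
Unit clause (¬M) forces M = False.
In (M ∨ ¬P) only ¬P is left, so P = False.
In (¬B ∨ M ∨ P) only ¬B is left, so B = False.
Unit clause (¬A) forces A = False.
Set N = True.
All clauses satisfied.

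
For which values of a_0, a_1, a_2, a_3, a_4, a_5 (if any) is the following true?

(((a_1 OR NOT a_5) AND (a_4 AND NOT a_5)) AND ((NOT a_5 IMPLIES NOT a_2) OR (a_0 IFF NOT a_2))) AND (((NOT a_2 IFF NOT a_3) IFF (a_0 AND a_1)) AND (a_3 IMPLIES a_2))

a_0 = False, a_1 = False, a_2 = True, a_3 = False, a_4 = True, a_5 = False

  ((a_1 OR NOT a_5) AND (a_4 AND NOT a_5)) AND ((NOT a_5 IMPLIES NOT a_2) OR (a_0 IFF NOT a_2)) = True
    (a_1 OR NOT a_5) AND (a_4 AND NOT a_5) = True
      a_1 OR NOT a_5 = True
        NOT a_5 = True
      a_4 AND NOT a_5 = True
        NOT a_5 = True
    (NOT a_5 IMPLIES NOT a_2) OR (a_0 IFF NOT a_2) = True
      NOT a_5 IMPLIES NOT a_2 = False
        NOT a_5 = True
        NOT a_2 = False
      a_0 IFF NOT a_2 = True
        NOT a_2 = False
  ((NOT a_2 IFF NOT a_3) IFF (a_0 AND a_1)) AND (a_3 IMPLIES a_2) = True
    (NOT a_2 IFF NOT a_3) IFF (a_0 AND a_1) = True
      NOT a_2 IFF NOT a_3 = False
        NOT a_2 = False
        NOT a_3 = True
      a_0 AND a_1 = False
    a_3 IMPLIES a_2 = True
Both conjuncts True, so the formula holds.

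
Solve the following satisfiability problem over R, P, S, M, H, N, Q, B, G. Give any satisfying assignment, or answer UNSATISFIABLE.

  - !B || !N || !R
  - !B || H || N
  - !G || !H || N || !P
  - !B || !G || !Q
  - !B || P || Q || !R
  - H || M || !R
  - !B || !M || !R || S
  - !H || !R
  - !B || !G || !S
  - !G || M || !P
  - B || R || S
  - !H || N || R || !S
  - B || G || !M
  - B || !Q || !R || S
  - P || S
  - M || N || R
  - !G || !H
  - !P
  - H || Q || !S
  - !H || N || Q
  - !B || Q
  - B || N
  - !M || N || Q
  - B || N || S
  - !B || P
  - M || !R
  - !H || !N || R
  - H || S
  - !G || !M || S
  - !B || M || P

R: False, P: False, S: True, M: False, H: False, N: True, Q: True, B: False, G: True

Unit clause (!P) forces P = False.
In (!B || P) only !B is left, so B = False.
In (P || S) only S is left, so S = True.
In (B || N) only N is left, so N = True.
Set R = False.
  then (!H || !N || R) forces H = False.
  then (H || Q || !S) forces Q = True.
Set M = False.
Set G = True.
All clauses satisfied.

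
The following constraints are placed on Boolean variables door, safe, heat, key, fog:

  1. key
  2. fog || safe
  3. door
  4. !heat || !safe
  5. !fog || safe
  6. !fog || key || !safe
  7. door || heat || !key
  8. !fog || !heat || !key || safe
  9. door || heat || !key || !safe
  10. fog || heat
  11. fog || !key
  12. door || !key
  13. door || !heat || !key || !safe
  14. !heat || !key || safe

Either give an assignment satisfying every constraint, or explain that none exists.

door = True; safe = True; heat = False; key = True; fog = True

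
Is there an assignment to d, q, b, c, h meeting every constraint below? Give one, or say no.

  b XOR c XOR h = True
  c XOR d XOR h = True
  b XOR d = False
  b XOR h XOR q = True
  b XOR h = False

d=T, q=T, b=T, c=T, h=T

b XOR c XOR h = T XOR T XOR T = True ✓
c XOR d XOR h = T XOR T XOR T = True ✓
b XOR d = T XOR T = False ✓
b XOR h XOR q = T XOR T XOR T = True ✓
b XOR h = T XOR T = False ✓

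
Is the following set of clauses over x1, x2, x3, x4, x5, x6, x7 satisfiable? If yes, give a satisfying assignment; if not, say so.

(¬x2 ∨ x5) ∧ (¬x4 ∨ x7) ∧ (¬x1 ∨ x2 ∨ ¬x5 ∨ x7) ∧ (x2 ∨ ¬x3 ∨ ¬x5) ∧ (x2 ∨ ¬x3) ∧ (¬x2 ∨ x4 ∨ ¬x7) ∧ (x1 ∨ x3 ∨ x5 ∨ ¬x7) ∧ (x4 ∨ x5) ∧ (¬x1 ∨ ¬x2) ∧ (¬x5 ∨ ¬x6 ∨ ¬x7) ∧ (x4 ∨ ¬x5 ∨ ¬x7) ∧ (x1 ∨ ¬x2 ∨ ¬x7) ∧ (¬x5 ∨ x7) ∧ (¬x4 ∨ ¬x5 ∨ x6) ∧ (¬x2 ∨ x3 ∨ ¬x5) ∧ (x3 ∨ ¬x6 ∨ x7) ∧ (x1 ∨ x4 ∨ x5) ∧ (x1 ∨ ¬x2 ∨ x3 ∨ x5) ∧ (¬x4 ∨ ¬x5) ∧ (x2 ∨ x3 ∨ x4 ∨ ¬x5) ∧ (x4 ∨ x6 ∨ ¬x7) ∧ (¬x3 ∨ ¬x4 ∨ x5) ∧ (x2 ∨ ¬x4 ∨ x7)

Set x1 = True.
  then (¬x1 ∨ ¬x2) forces x2 = False.
  then (x2 ∨ ¬x3) forces x3 = False.
Set x4 = True.
  then (¬x4 ∨ x7) forces x7 = True.
  then (¬x4 ∨ ¬x5) forces x5 = False.
Set x6 = False.
All clauses satisfied.

x1=T, x2=F, x3=F, x4=T, x5=F, x6=F, x7=T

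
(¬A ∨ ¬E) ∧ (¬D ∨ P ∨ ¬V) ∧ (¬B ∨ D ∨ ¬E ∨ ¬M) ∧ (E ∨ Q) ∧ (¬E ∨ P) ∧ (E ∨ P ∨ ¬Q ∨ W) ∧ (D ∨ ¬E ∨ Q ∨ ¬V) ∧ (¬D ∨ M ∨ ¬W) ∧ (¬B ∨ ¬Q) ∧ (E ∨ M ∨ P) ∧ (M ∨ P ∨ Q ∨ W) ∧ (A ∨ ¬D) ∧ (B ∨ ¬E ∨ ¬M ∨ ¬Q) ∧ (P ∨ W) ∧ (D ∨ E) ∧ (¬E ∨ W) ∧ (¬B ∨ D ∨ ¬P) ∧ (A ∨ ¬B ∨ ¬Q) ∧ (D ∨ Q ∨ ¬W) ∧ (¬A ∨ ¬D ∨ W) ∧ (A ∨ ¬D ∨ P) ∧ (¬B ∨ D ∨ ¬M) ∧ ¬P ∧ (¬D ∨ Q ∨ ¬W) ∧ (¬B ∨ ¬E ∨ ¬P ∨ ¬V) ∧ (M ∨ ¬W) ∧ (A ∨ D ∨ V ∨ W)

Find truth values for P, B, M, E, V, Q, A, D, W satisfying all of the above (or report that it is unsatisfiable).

P: False, B: False, M: True, E: False, V: False, Q: True, A: True, D: True, W: True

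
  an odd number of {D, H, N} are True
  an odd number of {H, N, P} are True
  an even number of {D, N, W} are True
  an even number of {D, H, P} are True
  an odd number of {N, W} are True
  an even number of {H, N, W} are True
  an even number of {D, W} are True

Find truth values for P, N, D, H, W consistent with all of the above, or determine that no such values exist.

Adding constraints 1, 2, 4, 5, 6 mod 2: every variable appears an even number of times on the left, so the left side is 0.
But the right sides sum to 1 (mod 2). 0 ≠ 1 — the system is inconsistent.

No satisfying assignment exists.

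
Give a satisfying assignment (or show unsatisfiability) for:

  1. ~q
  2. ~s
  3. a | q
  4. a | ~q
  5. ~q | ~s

q = False, s = False, a = True

Unit clause (~q) forces q = False.
Unit clause (~s) forces s = False.
In (a | q) only a is left, so a = True.
All clauses satisfied.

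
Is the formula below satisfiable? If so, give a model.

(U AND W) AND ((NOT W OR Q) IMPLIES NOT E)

Q = False, E = False, U = True, W = True

  U AND W = True
  (NOT W OR Q) IMPLIES NOT E = True
    NOT W OR Q = False
      NOT W = False
    NOT E = True
Both conjuncts True, so the formula holds.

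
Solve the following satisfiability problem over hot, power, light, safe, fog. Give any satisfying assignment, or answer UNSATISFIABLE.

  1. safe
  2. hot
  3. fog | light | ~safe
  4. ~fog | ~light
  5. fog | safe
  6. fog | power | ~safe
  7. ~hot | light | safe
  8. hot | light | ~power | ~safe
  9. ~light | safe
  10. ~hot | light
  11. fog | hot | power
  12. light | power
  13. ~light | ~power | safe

hot = True, power = True, light = True, safe = True, fog = False

Unit clause (safe) forces safe = True.
Unit clause (hot) forces hot = True.
In (~hot | light) only light is left, so light = True.
In (~fog | ~light) only ~fog is left, so fog = False.
In (fog | power | ~safe) only power is left, so power = True.
All clauses satisfied.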